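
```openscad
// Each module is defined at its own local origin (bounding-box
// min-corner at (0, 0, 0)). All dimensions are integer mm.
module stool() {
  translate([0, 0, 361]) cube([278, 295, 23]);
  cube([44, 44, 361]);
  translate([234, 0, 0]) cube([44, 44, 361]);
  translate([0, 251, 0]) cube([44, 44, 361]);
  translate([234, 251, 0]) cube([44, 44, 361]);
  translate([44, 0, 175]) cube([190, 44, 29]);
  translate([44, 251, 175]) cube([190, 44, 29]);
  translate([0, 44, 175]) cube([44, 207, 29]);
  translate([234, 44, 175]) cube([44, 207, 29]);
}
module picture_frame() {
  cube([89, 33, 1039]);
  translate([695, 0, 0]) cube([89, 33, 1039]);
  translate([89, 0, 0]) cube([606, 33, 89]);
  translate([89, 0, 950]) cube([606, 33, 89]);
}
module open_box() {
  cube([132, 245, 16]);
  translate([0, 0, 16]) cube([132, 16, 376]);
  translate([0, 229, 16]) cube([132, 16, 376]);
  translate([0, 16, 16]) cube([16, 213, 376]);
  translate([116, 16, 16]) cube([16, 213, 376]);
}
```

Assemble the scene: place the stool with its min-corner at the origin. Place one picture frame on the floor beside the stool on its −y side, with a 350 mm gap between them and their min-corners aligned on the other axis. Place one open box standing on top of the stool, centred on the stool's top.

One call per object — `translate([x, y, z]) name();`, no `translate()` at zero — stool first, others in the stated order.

stool();
translate([0, -383, 0]) picture_frame();
translate([73, 25, 384]) open_box();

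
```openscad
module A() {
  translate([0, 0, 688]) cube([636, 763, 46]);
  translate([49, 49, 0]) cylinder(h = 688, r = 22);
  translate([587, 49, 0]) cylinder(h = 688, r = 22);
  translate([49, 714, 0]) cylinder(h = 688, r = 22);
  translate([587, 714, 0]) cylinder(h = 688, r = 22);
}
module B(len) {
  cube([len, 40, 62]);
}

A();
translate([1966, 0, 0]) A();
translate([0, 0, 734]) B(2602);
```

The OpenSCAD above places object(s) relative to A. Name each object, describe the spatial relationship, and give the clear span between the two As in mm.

A is a table. B is a beam. A beam spans the tops of two tables. The clear span between the two tables is 1330 mm.

Second table starts at x = 1966; first ends at x = 636; clear span = 1966 − 636 = 1330 mm.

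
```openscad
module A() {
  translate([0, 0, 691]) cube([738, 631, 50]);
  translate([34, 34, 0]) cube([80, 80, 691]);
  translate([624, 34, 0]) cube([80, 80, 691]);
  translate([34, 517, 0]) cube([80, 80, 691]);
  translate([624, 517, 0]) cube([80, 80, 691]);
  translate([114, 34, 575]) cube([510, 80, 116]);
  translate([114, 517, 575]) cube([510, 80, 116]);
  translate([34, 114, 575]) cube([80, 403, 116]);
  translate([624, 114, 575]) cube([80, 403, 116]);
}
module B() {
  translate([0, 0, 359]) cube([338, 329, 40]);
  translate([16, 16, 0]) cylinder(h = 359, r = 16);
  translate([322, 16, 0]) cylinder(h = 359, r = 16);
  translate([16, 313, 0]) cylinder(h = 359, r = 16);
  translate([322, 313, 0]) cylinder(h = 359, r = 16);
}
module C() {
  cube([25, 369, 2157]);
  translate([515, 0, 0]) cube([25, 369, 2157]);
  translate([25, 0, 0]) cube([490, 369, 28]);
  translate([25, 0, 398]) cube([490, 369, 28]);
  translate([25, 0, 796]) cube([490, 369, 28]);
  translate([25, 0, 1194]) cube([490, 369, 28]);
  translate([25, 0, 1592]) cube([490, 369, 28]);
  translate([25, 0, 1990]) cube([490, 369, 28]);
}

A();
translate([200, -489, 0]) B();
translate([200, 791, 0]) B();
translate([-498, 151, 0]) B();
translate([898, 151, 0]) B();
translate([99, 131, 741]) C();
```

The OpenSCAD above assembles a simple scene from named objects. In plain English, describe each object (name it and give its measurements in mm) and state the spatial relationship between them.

A is a table: top 738 mm (x) × 631 mm (y), 50 mm thick, upper face at z = 741 mm, on four 80×80 mm square legs, each inset 34 mm from the nearest pair of top edges, running from z = 0 to the bottom of the top. Four apron rails, 80 mm thick and 116 mm tall, run between adjacent legs with their top edges flush with the underside of the top and their outer faces flush with the legs' outer faces.

B is a four-legged stool. The seat is a 338×329×40 mm slab whose top surface is at z = 399 mm; four round legs, each 32 mm in diameter, run from the floor (z = 0) to the underside of the seat, each leg's axis is inset half a diameter from the nearest pair of seat edges (so the leg's bounding box is flush with the corner).

C is an open bookshelf. Two side panels, each 25 mm thick, 369 mm deep and 2157 mm tall, stand 540 mm apart (outside-to-outside). Between them sit 6 shelves, each 28 mm thick and 369 mm deep, spanning the full gap between the sides. The bottom shelf rests on the floor (its underside at z = 0) and the clear gap between one shelf's top and the next shelf's underside is 370 mm.

Four stools sit around the table at the −y, +y, −x, +x sides. The bookshelf is on top of the table, centred.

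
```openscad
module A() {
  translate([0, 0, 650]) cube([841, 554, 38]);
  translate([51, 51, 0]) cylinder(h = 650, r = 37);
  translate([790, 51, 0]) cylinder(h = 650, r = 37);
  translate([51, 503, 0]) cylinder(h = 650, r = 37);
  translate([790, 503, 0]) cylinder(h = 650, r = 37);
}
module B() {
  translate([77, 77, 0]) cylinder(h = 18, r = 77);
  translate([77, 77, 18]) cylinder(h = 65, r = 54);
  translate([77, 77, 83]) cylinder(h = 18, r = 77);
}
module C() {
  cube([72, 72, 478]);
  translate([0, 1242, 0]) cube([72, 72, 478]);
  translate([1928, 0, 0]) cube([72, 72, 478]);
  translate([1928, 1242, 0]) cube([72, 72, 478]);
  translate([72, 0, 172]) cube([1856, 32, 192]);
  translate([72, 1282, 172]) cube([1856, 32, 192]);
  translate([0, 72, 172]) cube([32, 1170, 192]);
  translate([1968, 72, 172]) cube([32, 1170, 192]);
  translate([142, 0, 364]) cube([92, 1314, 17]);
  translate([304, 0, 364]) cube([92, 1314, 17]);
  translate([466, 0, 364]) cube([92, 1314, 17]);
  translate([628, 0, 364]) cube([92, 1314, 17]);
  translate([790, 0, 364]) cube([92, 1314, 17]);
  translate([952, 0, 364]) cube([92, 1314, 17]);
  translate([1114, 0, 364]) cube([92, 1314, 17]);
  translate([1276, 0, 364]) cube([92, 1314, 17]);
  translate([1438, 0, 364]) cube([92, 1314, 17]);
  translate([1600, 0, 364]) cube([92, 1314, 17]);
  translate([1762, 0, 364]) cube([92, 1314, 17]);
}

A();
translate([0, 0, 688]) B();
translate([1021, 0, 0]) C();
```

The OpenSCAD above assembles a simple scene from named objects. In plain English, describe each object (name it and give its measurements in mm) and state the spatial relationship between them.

A is a table with a 841×554 mm rectangular top, 38 mm thick, top surface at z = 688 mm, supported by four round legs of 74 mm diameter, each leg's bounding box inset 14 mm from the nearest pair of top edges, running from the floor.

B is a spool: two coaxial disc flanges of radius 77 mm and thickness 18 mm, joined by a core cylinder of radius 54 mm and height 65 mm. The lower flange rests on z = 0 and the three cylinders share a vertical axis.

C is a bed frame 2000 mm long (x) by 1314 mm wide (y). Four 72×72 mm corner posts, 478 mm tall, at the corners of the footprint. Four rails of 32 mm thickness and 192 mm height run between adjacent posts with their undersides at z = 172 mm, their outer faces flush with the outside of the frame (the two x-running rails run between the posts' inner faces; the two y-running rails run between the posts' inner faces). 11 slats, each 92 mm wide (x) and 17 mm thick, lie across the top of the two x-running rails, running the full 1314 mm width of the frame in y; the slats are evenly spaced along x between the inner faces of the end posts with equal gaps (rounded down to the nearest mm) at the −x end and between each pair — any rounding remainder accumulates at the +x end.

The spool is on top of the table. The bed frame is on the floor beside the table on its +x side.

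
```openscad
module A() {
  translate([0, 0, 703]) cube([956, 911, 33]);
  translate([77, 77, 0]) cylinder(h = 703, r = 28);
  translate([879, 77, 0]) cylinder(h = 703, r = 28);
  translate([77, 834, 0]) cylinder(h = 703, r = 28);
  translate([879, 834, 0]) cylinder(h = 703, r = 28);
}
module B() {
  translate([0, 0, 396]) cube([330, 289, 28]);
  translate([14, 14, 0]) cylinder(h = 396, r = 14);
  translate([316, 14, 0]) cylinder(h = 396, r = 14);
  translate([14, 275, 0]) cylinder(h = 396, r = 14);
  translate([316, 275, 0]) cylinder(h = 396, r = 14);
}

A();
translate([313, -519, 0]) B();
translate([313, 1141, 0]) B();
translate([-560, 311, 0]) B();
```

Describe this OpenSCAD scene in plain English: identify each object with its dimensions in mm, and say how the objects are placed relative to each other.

A is a rectangular dining table. The top is 956×911×33 mm with its upper surface at z = 736 mm. It stands on four round legs of 56 mm diameter, each leg's bounding box inset 49 mm from the nearest pair of top edges, running from the floor to the underside of the top.

B is a four-legged stool. The seat is a 330×289×28 mm slab whose top surface is at z = 424 mm; four round legs, each 28 mm in diameter, run from the floor (z = 0) to the underside of the seat, each leg's axis is inset half a diameter from the nearest pair of seat edges (so the leg's bounding box is flush with the corner).

Three stools sit around the table at the −y, +y, −x sides.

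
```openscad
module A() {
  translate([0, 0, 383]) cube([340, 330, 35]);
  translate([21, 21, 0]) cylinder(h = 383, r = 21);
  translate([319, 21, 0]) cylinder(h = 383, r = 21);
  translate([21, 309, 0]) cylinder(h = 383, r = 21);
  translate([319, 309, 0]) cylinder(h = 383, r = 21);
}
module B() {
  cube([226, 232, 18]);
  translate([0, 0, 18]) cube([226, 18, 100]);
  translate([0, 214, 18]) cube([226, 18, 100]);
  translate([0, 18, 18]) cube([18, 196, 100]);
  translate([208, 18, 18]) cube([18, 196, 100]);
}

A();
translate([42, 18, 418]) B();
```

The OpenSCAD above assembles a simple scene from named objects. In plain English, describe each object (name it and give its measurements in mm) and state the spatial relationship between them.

A is a simple wooden stool: a rectangular seat 340 mm (x) by 330 mm (y), 35 mm thick, top face at z = 418 mm, on four round legs, each 42 mm in diameter. The legs rest on z = 0, each leg's axis is inset half a diameter from the nearest pair of seat edges (so the leg's bounding box is flush with the corner).

B is an open-topped rectangular box: outside dimensions 226×232×118 mm, with a uniform wall and base thickness of 18 mm. The base is a full 226×232 slab on the floor; four walls sit on top of the base. The front and back walls (the −y and +y sides) span the full width; the two side walls fit between them.

The open box is on top of the stool.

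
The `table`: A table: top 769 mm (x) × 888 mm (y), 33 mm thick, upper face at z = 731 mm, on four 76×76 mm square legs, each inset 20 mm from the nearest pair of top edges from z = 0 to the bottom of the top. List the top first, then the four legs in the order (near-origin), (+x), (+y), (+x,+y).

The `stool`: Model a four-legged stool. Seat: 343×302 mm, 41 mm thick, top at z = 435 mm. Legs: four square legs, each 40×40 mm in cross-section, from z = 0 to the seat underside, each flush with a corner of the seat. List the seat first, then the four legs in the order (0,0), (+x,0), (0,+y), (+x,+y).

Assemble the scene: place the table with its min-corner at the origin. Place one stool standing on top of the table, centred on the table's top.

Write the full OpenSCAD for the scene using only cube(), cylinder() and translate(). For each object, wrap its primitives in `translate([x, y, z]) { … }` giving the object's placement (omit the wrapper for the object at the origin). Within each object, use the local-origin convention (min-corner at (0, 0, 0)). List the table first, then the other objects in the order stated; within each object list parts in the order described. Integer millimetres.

translate([0, 0, 698]) cube([769, 888, 33]);
translate([20, 20, 0]) cube([76, 76, 698]);
translate([673, 20, 0]) cube([76, 76, 698]);
translate([20, 792, 0]) cube([76, 76, 698]);
translate([673, 792, 0]) cube([76, 76, 698]);
translate([213, 293, 731]) {
  translate([0, 0, 394]) cube([343, 302, 41]);
  cube([40, 40, 394]);
  translate([303, 0, 0]) cube([40, 40, 394]);
  translate([0, 262, 0]) cube([40, 40, 394]);
  translate([303, 262, 0]) cube([40, 40, 394]);
}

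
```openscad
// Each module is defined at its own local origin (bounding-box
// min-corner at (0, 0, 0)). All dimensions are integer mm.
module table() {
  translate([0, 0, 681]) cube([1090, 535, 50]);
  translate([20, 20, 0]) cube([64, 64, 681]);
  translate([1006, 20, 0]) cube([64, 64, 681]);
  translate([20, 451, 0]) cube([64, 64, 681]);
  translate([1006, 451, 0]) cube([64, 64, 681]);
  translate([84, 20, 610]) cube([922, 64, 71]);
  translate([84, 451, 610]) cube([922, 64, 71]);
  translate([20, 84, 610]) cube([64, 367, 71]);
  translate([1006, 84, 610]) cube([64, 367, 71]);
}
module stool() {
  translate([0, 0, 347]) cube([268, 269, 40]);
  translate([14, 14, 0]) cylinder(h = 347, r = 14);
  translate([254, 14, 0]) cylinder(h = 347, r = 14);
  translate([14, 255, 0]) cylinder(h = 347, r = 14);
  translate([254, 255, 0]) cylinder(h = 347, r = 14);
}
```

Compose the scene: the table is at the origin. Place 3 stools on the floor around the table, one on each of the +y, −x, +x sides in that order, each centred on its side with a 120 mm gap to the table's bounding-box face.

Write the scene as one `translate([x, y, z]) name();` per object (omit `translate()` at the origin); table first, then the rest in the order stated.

table();
translate([411, 655, 0]) stool();
translate([-388, 133, 0]) stool();
translate([1210, 133, 0]) stool();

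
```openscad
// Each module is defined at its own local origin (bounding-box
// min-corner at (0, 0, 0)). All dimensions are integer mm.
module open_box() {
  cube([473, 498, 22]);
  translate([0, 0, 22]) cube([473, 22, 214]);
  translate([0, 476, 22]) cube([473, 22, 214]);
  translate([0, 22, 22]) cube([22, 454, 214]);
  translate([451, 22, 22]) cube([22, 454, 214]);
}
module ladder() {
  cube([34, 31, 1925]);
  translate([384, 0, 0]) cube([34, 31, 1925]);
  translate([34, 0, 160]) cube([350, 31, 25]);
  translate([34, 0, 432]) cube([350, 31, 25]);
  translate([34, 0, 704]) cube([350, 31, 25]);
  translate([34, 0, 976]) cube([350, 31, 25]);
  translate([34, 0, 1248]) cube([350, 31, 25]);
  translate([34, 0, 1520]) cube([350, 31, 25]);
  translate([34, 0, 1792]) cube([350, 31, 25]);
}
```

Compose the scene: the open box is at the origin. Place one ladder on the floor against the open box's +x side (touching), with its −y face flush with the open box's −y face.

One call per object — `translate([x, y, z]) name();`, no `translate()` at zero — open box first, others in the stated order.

open_box();
translate([473, 0, 0]) ladder();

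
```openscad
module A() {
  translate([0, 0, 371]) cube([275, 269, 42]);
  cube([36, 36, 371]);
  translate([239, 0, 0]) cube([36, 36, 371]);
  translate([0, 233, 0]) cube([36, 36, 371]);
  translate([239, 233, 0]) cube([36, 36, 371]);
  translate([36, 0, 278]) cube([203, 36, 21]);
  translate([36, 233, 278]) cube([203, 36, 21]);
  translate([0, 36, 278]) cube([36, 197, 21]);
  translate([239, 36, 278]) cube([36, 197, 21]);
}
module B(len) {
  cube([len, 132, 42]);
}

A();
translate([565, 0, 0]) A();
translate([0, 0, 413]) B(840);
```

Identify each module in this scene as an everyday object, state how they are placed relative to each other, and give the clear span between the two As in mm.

A is a stool. B is a beam. A beam spans the tops of two stools. The clear span between the two stools is 290 mm.

Second stool starts at x = 565; first ends at x = 275; clear span = 565 − 275 = 290 mm.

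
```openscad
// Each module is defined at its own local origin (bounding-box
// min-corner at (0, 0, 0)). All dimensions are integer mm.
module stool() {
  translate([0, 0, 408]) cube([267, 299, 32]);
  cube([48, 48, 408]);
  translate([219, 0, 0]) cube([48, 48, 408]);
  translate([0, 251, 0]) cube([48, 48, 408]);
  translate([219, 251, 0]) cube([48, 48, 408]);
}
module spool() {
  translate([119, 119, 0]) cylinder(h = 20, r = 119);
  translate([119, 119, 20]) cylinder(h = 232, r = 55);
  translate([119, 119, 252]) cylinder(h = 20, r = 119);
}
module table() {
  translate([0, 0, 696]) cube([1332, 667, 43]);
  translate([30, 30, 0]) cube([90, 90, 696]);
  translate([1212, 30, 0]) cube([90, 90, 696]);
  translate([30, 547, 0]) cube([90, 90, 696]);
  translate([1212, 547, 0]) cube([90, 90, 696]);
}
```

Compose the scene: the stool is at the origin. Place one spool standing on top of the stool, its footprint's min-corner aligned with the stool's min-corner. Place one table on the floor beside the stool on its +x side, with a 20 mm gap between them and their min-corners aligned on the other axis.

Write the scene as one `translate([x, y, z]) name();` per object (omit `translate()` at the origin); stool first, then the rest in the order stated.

stool();
translate([0, 0, 440]) spool();
translate([287, 0, 0]) table();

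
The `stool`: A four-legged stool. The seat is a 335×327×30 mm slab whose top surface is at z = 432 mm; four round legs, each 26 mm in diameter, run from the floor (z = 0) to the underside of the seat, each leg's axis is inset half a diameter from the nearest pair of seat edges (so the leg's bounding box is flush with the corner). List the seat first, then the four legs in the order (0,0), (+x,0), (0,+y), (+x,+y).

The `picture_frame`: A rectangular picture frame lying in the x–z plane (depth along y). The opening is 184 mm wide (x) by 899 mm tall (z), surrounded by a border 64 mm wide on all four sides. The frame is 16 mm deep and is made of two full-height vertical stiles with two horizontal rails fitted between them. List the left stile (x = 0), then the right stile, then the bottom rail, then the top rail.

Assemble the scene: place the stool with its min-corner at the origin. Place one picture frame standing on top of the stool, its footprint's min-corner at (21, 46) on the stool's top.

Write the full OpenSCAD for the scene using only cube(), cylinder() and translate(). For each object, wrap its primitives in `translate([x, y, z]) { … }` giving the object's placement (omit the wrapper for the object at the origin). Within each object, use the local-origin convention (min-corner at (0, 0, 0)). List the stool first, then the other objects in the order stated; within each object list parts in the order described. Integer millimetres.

translate([0, 0, 402]) cube([335, 327, 30]);
translate([13, 13, 0]) cylinder(h = 402, r = 13);
translate([322, 13, 0]) cylinder(h = 402, r = 13);
translate([13, 314, 0]) cylinder(h = 402, r = 13);
translate([322, 314, 0]) cylinder(h = 402, r = 13);
translate([21, 46, 432]) {
  cube([64, 16, 1027]);
  translate([248, 0, 0]) cube([64, 16, 1027]);
  translate([64, 0, 0]) cube([184, 16, 64]);
  translate([64, 0, 963]) cube([184, 16, 64]);
}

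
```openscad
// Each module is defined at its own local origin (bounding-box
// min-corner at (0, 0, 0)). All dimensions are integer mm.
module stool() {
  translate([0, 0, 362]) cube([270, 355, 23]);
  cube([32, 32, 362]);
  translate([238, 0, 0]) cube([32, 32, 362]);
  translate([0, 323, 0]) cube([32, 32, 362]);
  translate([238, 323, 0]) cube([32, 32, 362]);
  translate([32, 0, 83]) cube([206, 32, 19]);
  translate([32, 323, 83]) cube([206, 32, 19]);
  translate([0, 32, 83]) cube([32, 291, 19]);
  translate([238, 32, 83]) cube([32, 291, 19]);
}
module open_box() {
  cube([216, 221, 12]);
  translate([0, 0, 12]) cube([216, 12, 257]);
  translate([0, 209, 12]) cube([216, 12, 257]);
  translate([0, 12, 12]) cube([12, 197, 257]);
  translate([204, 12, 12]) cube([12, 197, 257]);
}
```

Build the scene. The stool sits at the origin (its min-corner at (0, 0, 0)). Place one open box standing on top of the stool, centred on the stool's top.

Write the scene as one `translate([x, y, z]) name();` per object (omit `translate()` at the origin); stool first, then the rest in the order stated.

stool();
translate([27, 67, 385]) open_box();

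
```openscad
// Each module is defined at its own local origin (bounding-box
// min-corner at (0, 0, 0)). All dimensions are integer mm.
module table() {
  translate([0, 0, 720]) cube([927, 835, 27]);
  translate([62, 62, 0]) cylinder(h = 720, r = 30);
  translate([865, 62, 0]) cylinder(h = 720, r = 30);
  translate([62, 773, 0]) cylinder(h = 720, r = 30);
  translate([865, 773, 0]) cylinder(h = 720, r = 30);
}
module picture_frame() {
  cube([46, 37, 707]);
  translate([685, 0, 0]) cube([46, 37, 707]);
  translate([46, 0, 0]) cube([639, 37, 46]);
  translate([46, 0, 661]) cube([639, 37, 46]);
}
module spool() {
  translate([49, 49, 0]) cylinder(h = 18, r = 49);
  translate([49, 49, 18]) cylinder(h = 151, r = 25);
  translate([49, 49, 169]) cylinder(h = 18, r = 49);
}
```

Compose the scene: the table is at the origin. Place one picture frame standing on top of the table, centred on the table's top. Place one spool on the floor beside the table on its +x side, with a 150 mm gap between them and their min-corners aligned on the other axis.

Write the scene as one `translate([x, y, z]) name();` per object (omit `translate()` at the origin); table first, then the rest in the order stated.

table();
translate([98, 399, 747]) picture_frame();
translate([1077, 0, 0]) spool();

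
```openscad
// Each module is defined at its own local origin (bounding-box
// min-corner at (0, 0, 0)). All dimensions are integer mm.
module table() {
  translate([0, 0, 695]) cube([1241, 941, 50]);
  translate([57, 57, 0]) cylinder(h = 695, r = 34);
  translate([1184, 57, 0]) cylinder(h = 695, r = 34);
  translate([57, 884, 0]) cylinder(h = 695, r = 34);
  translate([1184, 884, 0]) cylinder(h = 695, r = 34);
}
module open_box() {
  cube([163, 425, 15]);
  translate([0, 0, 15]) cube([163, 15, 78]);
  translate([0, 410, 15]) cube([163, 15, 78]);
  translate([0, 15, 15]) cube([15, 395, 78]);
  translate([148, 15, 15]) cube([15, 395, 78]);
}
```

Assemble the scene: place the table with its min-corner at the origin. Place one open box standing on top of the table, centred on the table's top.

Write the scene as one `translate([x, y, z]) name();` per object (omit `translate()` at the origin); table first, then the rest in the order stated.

table();
translate([539, 258, 745]) open_box();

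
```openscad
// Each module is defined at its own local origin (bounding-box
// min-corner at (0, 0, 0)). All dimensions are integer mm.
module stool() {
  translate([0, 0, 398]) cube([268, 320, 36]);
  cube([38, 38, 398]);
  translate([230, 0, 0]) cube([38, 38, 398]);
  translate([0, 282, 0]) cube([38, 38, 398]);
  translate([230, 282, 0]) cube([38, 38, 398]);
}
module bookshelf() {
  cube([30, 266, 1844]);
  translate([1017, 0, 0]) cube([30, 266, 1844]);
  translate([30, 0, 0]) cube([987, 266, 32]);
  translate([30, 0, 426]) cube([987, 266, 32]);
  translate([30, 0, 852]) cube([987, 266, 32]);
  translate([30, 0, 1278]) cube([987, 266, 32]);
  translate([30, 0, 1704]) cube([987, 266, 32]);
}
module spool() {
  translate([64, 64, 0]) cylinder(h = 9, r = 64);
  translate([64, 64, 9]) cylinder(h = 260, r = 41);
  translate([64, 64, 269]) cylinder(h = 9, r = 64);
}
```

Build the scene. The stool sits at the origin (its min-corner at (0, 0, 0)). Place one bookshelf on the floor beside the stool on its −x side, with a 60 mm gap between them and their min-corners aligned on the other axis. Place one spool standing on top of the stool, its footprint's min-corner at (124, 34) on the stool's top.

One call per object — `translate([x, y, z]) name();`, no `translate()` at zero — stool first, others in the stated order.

stool();
translate([-1107, 0, 0]) bookshelf();
translate([124, 34, 434]) spool();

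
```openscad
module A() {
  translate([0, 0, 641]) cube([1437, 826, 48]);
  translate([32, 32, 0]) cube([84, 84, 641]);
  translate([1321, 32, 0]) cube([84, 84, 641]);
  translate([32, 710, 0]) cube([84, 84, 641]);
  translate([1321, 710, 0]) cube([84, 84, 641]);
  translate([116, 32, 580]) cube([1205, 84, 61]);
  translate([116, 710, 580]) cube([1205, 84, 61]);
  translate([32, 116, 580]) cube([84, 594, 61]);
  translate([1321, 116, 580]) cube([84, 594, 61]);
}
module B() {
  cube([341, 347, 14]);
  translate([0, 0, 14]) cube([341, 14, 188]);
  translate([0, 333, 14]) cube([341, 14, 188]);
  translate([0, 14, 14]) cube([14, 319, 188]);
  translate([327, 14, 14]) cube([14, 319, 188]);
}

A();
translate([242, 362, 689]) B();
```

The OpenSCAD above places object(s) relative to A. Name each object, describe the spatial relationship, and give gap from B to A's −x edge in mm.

The open box's min-x is at 242; the table's min-x is 0; gap = 242 mm.

A is a table. B is an open box. The open box is on top of the table. The gap from the open box to the table's −x edge is 242 mm.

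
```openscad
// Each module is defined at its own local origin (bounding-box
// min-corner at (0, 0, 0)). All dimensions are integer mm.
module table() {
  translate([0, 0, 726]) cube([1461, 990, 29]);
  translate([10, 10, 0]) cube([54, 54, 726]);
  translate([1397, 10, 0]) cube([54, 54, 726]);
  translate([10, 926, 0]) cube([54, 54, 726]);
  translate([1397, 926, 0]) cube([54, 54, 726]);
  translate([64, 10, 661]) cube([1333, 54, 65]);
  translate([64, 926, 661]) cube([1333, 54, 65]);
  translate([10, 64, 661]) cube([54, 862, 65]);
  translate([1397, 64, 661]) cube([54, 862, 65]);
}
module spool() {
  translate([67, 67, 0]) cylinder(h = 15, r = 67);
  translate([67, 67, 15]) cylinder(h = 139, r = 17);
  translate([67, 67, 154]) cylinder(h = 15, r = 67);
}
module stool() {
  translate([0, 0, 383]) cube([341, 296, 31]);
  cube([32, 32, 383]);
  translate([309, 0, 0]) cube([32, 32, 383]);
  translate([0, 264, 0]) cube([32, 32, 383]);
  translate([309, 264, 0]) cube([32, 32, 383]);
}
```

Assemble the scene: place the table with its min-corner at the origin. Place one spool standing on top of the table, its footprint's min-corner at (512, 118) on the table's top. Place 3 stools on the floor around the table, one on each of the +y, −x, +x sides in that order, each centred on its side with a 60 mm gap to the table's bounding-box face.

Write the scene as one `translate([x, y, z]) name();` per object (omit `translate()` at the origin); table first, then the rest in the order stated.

table();
translate([512, 118, 755]) spool();
translate([560, 1050, 0]) stool();
translate([-401, 347, 0]) stool();
translate([1521, 347, 0]) stool();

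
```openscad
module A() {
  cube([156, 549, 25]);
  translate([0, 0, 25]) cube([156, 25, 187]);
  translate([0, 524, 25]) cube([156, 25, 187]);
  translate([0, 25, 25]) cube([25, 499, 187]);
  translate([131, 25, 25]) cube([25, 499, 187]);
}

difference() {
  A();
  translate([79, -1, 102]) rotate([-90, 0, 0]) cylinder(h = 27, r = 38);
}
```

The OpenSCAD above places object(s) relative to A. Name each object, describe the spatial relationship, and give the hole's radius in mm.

The subtracted cylinder has r = 38 mm.

A is an open box. The open box has a circular hole through its front wall. The hole's radius is 38 mm.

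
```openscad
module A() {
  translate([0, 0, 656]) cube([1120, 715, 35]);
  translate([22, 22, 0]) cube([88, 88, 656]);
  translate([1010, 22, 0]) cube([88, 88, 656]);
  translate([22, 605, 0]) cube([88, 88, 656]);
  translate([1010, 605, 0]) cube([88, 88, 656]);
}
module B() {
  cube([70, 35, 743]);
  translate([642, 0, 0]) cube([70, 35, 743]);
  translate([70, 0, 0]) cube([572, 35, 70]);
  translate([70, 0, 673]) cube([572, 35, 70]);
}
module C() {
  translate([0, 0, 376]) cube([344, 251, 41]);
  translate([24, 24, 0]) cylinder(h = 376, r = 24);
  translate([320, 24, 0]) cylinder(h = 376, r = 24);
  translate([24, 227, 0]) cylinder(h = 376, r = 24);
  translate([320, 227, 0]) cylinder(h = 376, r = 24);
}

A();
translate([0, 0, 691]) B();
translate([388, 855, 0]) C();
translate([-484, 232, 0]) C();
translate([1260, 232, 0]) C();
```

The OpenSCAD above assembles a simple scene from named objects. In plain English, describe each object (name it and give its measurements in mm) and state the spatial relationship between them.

A is a rectangular dining table. The top is 1120×715×35 mm with its upper surface at z = 691 mm. It stands on four 88×88 mm square legs, each inset 22 mm from the nearest pair of top edges, running from the floor to the underside of the top.

B is a picture frame with a 572×603 mm rectangular opening (x by z) and a uniform 70 mm border on every side. Frame depth is 35 mm along y. It is built from two vertical stiles running the full outside height and two horizontal rails spanning the gap between the stiles.

C is a four-legged stool. The seat is 344×251 mm, 41 mm thick, top at z = 417 mm. It stands on four round legs, each 48 mm in diameter, from z = 0 to the seat underside, each leg's axis is inset half a diameter from the nearest pair of seat edges (so the leg's bounding box is flush with the corner).

The picture frame is on top of the table. Three stools sit around the table at the +y, −x, +x sides.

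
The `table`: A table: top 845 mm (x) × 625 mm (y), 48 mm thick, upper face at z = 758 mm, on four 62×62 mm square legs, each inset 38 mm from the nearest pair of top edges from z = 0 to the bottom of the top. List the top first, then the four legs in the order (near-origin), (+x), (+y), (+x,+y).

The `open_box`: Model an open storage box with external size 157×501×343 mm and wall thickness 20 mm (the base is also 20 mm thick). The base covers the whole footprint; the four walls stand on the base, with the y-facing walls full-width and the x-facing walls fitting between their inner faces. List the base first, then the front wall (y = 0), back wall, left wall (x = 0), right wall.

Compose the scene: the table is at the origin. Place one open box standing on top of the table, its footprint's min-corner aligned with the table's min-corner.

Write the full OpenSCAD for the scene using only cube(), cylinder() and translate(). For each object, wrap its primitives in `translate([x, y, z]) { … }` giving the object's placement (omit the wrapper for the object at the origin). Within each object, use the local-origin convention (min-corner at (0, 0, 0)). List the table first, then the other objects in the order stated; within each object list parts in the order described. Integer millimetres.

translate([0, 0, 710]) cube([845, 625, 48]);
translate([38, 38, 0]) cube([62, 62, 710]);
translate([745, 38, 0]) cube([62, 62, 710]);
translate([38, 525, 0]) cube([62, 62, 710]);
translate([745, 525, 0]) cube([62, 62, 710]);
translate([0, 0, 758]) {
  cube([157, 501, 20]);
  translate([0, 0, 20]) cube([157, 20, 323]);
  translate([0, 481, 20]) cube([157, 20, 323]);
  translate([0, 20, 20]) cube([20, 461, 323]);
  translate([137, 20, 20]) cube([20, 461, 323]);
}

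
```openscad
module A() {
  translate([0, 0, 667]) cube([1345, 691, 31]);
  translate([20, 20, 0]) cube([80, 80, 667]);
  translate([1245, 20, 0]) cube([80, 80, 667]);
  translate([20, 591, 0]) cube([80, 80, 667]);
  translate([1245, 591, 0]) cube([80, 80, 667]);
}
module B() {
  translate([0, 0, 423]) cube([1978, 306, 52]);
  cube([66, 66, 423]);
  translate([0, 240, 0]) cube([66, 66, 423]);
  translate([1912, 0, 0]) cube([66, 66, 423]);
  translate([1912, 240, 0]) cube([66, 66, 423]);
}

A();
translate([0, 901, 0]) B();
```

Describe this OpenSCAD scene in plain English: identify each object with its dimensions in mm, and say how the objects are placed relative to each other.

A is a table: top 1345 mm (x) × 691 mm (y), 31 mm thick, upper face at z = 698 mm, on four 80×80 mm square legs, each inset 20 mm from the nearest pair of top edges, running from z = 0 to the bottom of the top.

B is a bench: a 1978×306 mm seat slab, 52 mm thick, top at z = 475 mm, on four 66×66 mm square legs flush with the seat corners and standing on z = 0.

The bench is on the floor beside the table on its +y side.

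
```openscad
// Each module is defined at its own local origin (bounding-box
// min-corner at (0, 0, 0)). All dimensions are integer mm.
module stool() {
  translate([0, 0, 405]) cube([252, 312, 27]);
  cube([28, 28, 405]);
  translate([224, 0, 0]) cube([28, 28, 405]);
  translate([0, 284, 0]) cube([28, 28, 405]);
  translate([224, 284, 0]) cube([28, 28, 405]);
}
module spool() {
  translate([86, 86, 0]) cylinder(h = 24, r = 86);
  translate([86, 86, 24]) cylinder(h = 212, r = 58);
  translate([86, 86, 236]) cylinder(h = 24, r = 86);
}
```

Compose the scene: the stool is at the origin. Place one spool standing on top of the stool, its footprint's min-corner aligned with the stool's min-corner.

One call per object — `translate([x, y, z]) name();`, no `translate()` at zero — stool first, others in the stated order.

stool();
translate([0, 0, 432]) spool();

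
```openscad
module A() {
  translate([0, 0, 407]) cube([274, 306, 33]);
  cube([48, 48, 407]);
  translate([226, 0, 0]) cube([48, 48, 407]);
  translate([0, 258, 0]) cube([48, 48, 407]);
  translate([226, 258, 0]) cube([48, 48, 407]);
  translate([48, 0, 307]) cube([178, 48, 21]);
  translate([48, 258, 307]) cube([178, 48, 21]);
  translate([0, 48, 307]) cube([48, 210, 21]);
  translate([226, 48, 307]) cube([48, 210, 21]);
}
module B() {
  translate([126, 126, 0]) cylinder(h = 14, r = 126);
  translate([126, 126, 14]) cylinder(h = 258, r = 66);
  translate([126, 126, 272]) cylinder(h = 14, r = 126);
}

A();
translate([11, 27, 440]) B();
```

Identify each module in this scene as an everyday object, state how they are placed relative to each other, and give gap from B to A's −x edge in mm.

A is a stool. B is a spool. The spool is on top of the stool, centred. The gap from the spool to the stool's −x edge is 11 mm.

The spool's min-x is at 11; the stool's min-x is 0; gap = 11 mm.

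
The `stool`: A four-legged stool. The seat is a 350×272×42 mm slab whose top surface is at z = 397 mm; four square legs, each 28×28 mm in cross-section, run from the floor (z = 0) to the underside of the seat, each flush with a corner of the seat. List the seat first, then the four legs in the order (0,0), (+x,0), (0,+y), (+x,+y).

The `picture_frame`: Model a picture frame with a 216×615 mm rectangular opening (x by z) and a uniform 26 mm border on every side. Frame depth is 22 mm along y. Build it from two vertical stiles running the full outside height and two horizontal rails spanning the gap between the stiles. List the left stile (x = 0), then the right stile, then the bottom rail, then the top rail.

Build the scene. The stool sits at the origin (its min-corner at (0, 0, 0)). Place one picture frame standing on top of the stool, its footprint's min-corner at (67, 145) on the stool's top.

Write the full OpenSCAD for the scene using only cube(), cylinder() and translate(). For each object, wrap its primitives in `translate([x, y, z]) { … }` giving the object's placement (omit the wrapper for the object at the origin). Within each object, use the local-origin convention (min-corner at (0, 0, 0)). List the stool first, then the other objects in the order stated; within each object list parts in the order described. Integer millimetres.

translate([0, 0, 355]) cube([350, 272, 42]);
cube([28, 28, 355]);
translate([322, 0, 0]) cube([28, 28, 355]);
translate([0, 244, 0]) cube([28, 28, 355]);
translate([322, 244, 0]) cube([28, 28, 355]);
translate([67, 145, 397]) {
  cube([26, 22, 667]);
  translate([242, 0, 0]) cube([26, 22, 667]);
  translate([26, 0, 0]) cube([216, 22, 26]);
  translate([26, 0, 641]) cube([216, 22, 26]);
}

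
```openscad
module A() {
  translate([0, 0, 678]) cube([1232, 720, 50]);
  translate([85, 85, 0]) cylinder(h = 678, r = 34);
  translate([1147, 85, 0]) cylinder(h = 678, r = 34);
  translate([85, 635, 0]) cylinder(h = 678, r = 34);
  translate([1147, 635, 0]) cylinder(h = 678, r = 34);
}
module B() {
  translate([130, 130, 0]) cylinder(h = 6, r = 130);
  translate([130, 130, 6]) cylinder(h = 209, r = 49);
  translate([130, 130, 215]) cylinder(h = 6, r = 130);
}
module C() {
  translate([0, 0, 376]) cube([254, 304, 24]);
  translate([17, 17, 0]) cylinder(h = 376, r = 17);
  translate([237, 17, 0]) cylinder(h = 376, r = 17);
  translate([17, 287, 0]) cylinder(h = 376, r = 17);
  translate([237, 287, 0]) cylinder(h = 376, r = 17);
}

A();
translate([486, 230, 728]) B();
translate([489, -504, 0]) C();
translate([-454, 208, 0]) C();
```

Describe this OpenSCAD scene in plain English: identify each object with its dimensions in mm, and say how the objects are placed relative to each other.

A is a table: top 1232 mm (x) × 720 mm (y), 50 mm thick, upper face at z = 728 mm, on four round legs of 68 mm diameter, each leg's bounding box inset 51 mm from the nearest pair of top edges, running from z = 0 to the bottom of the top.

B is a spool: two coaxial disc flanges of radius 130 mm and thickness 6 mm, joined by a core cylinder of radius 49 mm and height 209 mm. The lower flange rests on z = 0 and the three cylinders share a vertical axis.

C is a four-legged stool. The seat is a 254×304×24 mm slab whose top surface is at z = 400 mm; four round legs, each 34 mm in diameter, run from the floor (z = 0) to the underside of the seat, each leg's axis is inset half a diameter from the nearest pair of seat edges (so the leg's bounding box is flush with the corner).

The spool is on top of the table, centred. Two stools sit around the table at the −y, −x sides.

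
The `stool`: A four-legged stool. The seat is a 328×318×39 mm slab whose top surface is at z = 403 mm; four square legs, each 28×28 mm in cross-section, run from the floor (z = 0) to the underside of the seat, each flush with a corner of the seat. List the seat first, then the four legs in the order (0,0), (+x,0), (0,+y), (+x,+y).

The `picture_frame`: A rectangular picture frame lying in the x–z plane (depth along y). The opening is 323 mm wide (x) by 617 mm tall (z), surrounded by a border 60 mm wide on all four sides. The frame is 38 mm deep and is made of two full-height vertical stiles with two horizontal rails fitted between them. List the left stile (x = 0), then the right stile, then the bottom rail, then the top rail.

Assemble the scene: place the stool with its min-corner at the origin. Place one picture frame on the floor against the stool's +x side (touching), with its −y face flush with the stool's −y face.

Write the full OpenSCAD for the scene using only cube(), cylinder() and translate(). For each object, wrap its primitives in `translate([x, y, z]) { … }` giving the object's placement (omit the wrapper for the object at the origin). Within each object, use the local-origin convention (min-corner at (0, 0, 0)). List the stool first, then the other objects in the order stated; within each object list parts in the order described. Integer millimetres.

translate([0, 0, 364]) cube([328, 318, 39]);
cube([28, 28, 364]);
translate([300, 0, 0]) cube([28, 28, 364]);
translate([0, 290, 0]) cube([28, 28, 364]);
translate([300, 290, 0]) cube([28, 28, 364]);
translate([328, 0, 0]) {
  cube([60, 38, 737]);
  translate([383, 0, 0]) cube([60, 38, 737]);
  translate([60, 0, 0]) cube([323, 38, 60]);
  translate([60, 0, 677]) cube([323, 38, 60]);
}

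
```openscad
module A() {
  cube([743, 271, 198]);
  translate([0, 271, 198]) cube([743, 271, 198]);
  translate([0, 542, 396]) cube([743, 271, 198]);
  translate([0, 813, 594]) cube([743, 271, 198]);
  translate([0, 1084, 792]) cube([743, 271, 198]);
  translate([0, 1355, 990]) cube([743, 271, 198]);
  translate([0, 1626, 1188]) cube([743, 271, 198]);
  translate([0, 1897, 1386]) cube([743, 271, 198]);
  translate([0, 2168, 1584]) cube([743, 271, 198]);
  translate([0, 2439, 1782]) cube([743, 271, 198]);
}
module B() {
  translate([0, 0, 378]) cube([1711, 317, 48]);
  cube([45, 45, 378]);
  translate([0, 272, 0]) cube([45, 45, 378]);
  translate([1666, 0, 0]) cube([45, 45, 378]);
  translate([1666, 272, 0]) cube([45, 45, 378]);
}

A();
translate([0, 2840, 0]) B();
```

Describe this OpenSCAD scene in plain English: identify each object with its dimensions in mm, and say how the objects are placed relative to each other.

A is a straight staircase of 10 solid steps. Each step is 743 mm wide (x), 271 mm deep (y, the going) and 198 mm tall (the rise). The first step rests on the floor; each subsequent step sits one going further in +y and one rise higher in +z, directly behind and above the previous step with no overlap.

B is a bench: a 1711×317 mm seat slab, 48 mm thick, top at z = 426 mm, on four 45×45 mm square legs flush with the seat corners and standing on z = 0.

The bench is on the floor beside the staircase on its +y side.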